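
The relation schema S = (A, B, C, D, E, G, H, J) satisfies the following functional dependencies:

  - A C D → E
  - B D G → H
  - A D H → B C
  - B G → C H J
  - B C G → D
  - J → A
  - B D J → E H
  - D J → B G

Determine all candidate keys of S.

{B, G}⁺: BG→CHJ adds C, H, J; BCG→D adds D; J→A adds A; BDJ→EH adds E → {A, B, C, D, E, G, H, J}.
{D, J}⁺: J→A adds A; DJ→BG adds B, G; BDG→H adds H; ADH→BC adds C; BDJ→EH adds E → {A, B, C, D, E, G, H, J}.
{A, D, G, H}⁺: ADH→BC adds B, C; BG→CHJ adds J; BDJ→EH adds E → {A, B, C, D, E, G, H, J}.
Any other superkey contains one of these as a subset, so there are no further candidate keys.

{B, G}, {D, J}, {A, D, G, H}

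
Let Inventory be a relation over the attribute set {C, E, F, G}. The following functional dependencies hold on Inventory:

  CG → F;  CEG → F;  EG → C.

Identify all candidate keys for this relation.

EG

{E, G}⁺: EG→C adds C; CG→F adds F → {C, E, F, G}. Minimal: {G}⁺ = {G}; {E}⁺ = {E} — none reach the full schema.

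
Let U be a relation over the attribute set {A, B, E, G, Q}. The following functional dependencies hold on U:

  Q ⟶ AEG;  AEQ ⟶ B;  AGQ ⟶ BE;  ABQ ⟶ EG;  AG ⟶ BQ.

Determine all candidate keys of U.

{Q}; {A, G}

{Q}⁺: Q→AEG adds A, E, G; AEQ→B adds B → {A, B, E, G, Q}.
{A, G}⁺: AG→BQ adds B, Q; Q→AEG adds E → {A, B, E, G, Q}.
Any other superkey contains one of these as a subset, so there are no further candidate keys.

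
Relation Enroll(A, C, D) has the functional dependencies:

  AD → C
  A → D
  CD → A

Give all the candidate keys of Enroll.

{A}, {C, D}

{A}⁺: A→D adds D; AD→C adds C → {A, C, D}.
{C, D}⁺: CD→A adds A → {A, C, D}. Minimal: {D}⁺ = {D}; {C}⁺ = {C} — none reach the full schema.
Any other superkey contains one of these as a subset, so there are no further candidate keys.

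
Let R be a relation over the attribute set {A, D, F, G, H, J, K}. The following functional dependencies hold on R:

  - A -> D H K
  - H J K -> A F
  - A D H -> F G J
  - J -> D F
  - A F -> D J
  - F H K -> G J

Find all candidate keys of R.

(A); (F, H, K); (H, J, K)

{A}⁺: A→DHK adds D, H, K; ADH→FGJ adds F, G, J → {A, D, F, G, H, J, K}.
{F, H, K}⁺: FHK→GJ adds G, J; HJK→AF adds A; J→DF adds D → {A, D, F, G, H, J, K}. Minimal: {H, K}⁺ = {H, K}; {F, K}⁺ = {F, K}; {F, H}⁺ = {F, H} — none reach the full schema.
{H, J, K}⁺: HJK→AF adds A, F; J→DF adds D; FHK→GJ adds G → {A, D, F, G, H, J, K}. Minimal: {J, K}⁺ = {D, F, J, K}; {H, K}⁺ = {H, K}; {H, J}⁺ = {D, F, H, J} — none reach the full schema.
Any other superkey contains one of these as a subset, so there are no further candidate keys.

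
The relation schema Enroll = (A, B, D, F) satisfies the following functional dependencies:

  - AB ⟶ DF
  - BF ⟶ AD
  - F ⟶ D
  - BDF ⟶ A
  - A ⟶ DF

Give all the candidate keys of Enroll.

AB; BF

Attribute B never appears on the right-hand side of any dependency, so B must belong to every candidate key.
{B}⁺ = {B}, which is not all of the schema, so we must add further attributes.
{A, B}⁺: AB→DF adds D, F → {A, B, D, F}. Minimal: {B}⁺ = {B}; {A}⁺ = {A, D, F} — none reach the full schema.
{B, F}⁺: BF→AD adds A, D → {A, B, D, F}. Minimal: {F}⁺ = {D, F}; {B}⁺ = {B} — none reach the full schema.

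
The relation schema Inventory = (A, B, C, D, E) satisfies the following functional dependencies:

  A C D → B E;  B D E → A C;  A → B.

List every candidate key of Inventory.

(A, C, D), (A, D, E), (B, D, E)

{A, C, D}⁺: ACD→BE adds B, E → {A, B, C, D, E}. Minimal: {C, D}⁺ = {C, D}; {A, D}⁺ = {A, B, D}; {A, C}⁺ = {A, B, C} — none reach the full schema.
{A, D, E}⁺: A→B adds B; BDE→AC adds C → {A, B, C, D, E}. Minimal: {D, E}⁺ = {D, E}; {A, E}⁺ = {A, B, E}; {A, D}⁺ = {A, B, D} — none reach the full schema.
{B, D, E}⁺: BDE→AC adds A, C → {A, B, C, D, E}. Minimal: {D, E}⁺ = {D, E}; {B, E}⁺ = {B, E}; {B, D}⁺ = {B, D} — none reach the full schema.
Any other superkey contains one of these as a subset, so there are no further candidate keys.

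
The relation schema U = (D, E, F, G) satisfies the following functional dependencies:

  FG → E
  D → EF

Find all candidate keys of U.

{D, G}⁺: D→EF adds E, F → {D, E, F, G}. Minimal: {G}⁺ = {G}; {D}⁺ = {D, E, F} — none reach the full schema.

(D, G)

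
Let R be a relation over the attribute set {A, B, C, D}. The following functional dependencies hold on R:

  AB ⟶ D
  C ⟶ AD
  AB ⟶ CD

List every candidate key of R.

{A, B}, {B, C}

Attribute B never appears on the right-hand side of any dependency, so B must belong to every candidate key.
{B}⁺ = {B}, which is not all of the schema, so we must add further attributes.
{A, B}⁺: AB→D adds D; AB→CD adds C → {A, B, C, D}. Minimal: {B}⁺ = {B}; {A}⁺ = {A} — none reach the full schema.
{B, C}⁺: C→AD adds A, D → {A, B, C, D}. Minimal: {C}⁺ = {A, C, D}; {B}⁺ = {B} — none reach the full schema.
Any other superkey contains one of these as a subset, so there are no further candidate keys.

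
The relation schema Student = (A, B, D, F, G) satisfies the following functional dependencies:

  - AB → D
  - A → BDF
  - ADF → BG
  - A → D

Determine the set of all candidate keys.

Attribute A never appears on the right-hand side of any dependency, so A must belong to every candidate key.
{A}⁺ = {A, B, D, F, G}, which is all of the schema, so {A} is the only candidate key.

(A)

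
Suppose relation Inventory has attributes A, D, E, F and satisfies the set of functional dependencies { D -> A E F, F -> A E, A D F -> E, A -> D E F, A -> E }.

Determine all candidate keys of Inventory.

{A}, {D}, {F}

{A}⁺: A→DEF adds D, E, F → {A, D, E, F}.
{D}⁺: D→AEF adds A, E, F → {A, D, E, F}.
{F}⁺: F→AE adds A, E; A→DEF adds D → {A, D, E, F}.
Any other superkey contains one of these as a subset, so there are no further candidate keys.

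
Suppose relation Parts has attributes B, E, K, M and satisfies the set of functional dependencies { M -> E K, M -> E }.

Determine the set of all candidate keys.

{B, M}

Attributes B, M never appear on any right-hand side, so every candidate key must contain {B, M}.
{B, M}⁺ = {B, E, K, M}, which is all of the schema, so {B, M} is the only candidate key.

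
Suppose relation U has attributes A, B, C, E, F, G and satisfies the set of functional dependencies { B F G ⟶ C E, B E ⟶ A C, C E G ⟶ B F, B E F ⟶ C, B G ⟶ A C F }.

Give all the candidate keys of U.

{B, G}, {C, E, G}

{B, G}⁺: BG→ACF adds A, C, F; BFG→CE adds E → {A, B, C, E, F, G}. Minimal: {G}⁺ = {G}; {B}⁺ = {B} — none reach the full schema.
{C, E, G}⁺: CEG→BF adds B, F; BG→ACF adds A → {A, B, C, E, F, G}. Minimal: {E, G}⁺ = {E, G}; {C, G}⁺ = {C, G}; {C, E}⁺ = {C, E} — none reach the full schema.
Any other superkey contains one of these as a subset, so there are no further candidate keys.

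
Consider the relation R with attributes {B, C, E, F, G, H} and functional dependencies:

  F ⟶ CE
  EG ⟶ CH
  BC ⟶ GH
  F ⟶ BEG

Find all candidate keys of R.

{F}⁺: F→CE adds C, E; F→BEG adds B, G; EG→CH adds H → {B, C, E, F, G, H}.
No other minimal superkey exists.

{F}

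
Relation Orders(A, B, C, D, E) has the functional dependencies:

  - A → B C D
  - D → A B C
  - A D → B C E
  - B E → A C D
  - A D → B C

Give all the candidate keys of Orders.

(A), (D), (B, E)

{A}⁺: A→BCD adds B, C, D; AD→BCE adds E → {A, B, C, D, E}.
{D}⁺: D→ABC adds A, B, C; AD→BCE adds E → {A, B, C, D, E}.
{B, E}⁺: BE→ACD adds A, C, D → {A, B, C, D, E}. Minimal: {E}⁺ = {E}; {B}⁺ = {B} — none reach the full schema.
Any other superkey contains one of these as a subset, so there are no further candidate keys.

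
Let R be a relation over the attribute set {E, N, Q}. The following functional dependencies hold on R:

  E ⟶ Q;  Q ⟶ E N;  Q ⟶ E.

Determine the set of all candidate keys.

(E), (Q)

{E}⁺: E→Q adds Q; Q→EN adds N → {E, N, Q}.
{Q}⁺: Q→EN adds E, N → {E, N, Q}.
Any other superkey contains one of these as a subset, so there are no further candidate keys.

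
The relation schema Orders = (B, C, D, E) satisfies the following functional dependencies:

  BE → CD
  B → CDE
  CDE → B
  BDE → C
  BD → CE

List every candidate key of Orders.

{B}⁺: B→CDE adds C, D, E → {B, C, D, E}.
{C, D, E}⁺: CDE→B adds B → {B, C, D, E}.
Any other superkey contains one of these as a subset, so there are no further candidate keys.

(B), (C, D, E)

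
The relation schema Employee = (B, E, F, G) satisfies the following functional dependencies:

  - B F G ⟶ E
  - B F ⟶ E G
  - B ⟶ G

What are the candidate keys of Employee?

{B, F}

{B, F}⁺: BF→EG adds E, G → {B, E, F, G}. Minimal: {F}⁺ = {F}; {B}⁺ = {B, G} — none reach the full schema.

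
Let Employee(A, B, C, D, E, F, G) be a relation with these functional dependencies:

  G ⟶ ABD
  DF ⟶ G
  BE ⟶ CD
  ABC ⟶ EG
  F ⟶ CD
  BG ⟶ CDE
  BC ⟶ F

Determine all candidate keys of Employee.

F; G; BC; BE

{F}⁺: F→CD adds C, D; DF→G adds G; G→ABD adds A, B; ABC→EG adds E → {A, B, C, D, E, F, G}.
{G}⁺: G→ABD adds A, B, D; BG→CDE adds C, E; BC→F adds F → {A, B, C, D, E, F, G}.
{B, C}⁺: BC→F adds F; F→CD adds D; DF→G adds G; BG→CDE adds E; G→ABD adds A → {A, B, C, D, E, F, G}. Minimal: {C}⁺ = {C}; {B}⁺ = {B} — none reach the full schema.
{B, E}⁺: BE→CD adds C, D; BC→F adds F; DF→G adds G; G→ABD adds A → {A, B, C, D, E, F, G}. Minimal: {E}⁺ = {E}; {B}⁺ = {B} — none reach the full schema.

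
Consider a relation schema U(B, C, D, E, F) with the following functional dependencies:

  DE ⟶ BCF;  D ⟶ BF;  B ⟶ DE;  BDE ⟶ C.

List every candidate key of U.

{B}; {D}

{B}⁺: B→DE adds D, E; BDE→C adds C; DE→BCF adds F → {B, C, D, E, F}.
{D}⁺: D→BF adds B, F; B→DE adds E; BDE→C adds C → {B, C, D, E, F}.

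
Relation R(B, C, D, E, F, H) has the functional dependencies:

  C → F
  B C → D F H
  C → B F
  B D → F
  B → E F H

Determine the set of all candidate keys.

{C}

Attribute C never appears on the right-hand side of any dependency, so C must belong to every candidate key.
{C}⁺ = {B, C, D, E, F, H}, which is all of the schema, so {C} is the only candidate key.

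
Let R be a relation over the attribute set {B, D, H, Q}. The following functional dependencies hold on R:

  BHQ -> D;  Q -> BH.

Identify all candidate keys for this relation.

Attribute Q never appears on the right-hand side of any dependency, so Q must belong to every candidate key.
{Q}⁺ = {B, D, H, Q}, which is all of the schema, so {Q} is the only candidate key.

(Q)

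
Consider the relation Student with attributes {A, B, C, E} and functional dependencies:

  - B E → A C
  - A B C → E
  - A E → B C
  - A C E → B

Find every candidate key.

{A, E}⁺: AE→BC adds B, C → {A, B, C, E}. Minimal: {E}⁺ = {E}; {A}⁺ = {A} — none reach the full schema.
{B, E}⁺: BE→AC adds A, C → {A, B, C, E}. Minimal: {E}⁺ = {E}; {B}⁺ = {B} — none reach the full schema.
{A, B, C}⁺: ABC→E adds E → {A, B, C, E}. Minimal: {B, C}⁺ = {B, C}; {A, C}⁺ = {A, C}; {A, B}⁺ = {A, B} — none reach the full schema.

(A, E), (B, E), (A, B, C)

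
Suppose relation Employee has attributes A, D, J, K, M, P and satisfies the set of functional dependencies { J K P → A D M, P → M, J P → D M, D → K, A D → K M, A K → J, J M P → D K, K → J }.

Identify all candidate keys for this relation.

(D, P), (J, P), (K, P)

{D, P}⁺: P→M adds M; D→K adds K; K→J adds J; JKP→ADM adds A → {A, D, J, K, M, P}. Minimal: {P}⁺ = {M, P}; {D}⁺ = {D, J, K} — none reach the full schema.
{J, P}⁺: P→M adds M; JP→DM adds D; D→K adds K; JKP→ADM adds A → {A, D, J, K, M, P}. Minimal: {P}⁺ = {M, P}; {J}⁺ = {J} — none reach the full schema.
{K, P}⁺: P→M adds M; K→J adds J; JKP→ADM adds A, D → {A, D, J, K, M, P}. Minimal: {P}⁺ = {M, P}; {K}⁺ = {J, K} — none reach the full schema.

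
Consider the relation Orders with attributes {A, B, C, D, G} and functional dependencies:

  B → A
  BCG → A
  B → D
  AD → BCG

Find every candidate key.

{B}⁺: B→A adds A; B→D adds D; AD→BCG adds C, G → {A, B, C, D, G}.
{A, D}⁺: AD→BCG adds B, C, G → {A, B, C, D, G}. Minimal: {D}⁺ = {D}; {A}⁺ = {A} — none reach the full schema.
Any other superkey contains one of these as a subset, so there are no further candidate keys.

{B}, {A, D}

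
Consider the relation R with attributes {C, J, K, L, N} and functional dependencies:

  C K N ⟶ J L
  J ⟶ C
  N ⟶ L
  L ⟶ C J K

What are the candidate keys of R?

Attribute N never appears on the right-hand side of any dependency, so N must belong to every candidate key.
{N}⁺ = {C, J, K, L, N}, which is all of the schema, so {N} is the only candidate key.

{N}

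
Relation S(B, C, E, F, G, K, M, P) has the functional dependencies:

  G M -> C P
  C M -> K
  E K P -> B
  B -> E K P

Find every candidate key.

BFGM, EFGM

{B, F, G, M}⁺: GM→CP adds C, P; CM→K adds K; B→EKP adds E → {B, C, E, F, G, K, M, P}. Minimal: {F, G, M}⁺ = {C, F, G, K, M, P}; {B, G, M}⁺ = {B, C, E, G, K, M, P}; {B, F, M}⁺ = {B, E, F, K, M, P}; … — none reach the full schema.
{E, F, G, M}⁺: GM→CP adds C, P; CM→K adds K; EKP→B adds B → {B, C, E, F, G, K, M, P}. Minimal: {F, G, M}⁺ = {C, F, G, K, M, P}; {E, G, M}⁺ = {B, C, E, G, K, M, P}; {E, F, M}⁺ = {E, F, M}; … — none reach the full schema.
Any other superkey contains one of these as a subset, so there are no further candidate keys.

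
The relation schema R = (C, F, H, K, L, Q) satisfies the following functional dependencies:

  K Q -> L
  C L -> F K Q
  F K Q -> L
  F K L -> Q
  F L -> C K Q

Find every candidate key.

CHL, FHL, CHKQ, FHKQ

Attribute H never appears on the right-hand side of any dependency, so H must belong to every candidate key.
{H}⁺ = {H}, which is not all of the schema, so we must add further attributes.
{C, H, L}⁺: CL→FKQ adds F, K, Q → {C, F, H, K, L, Q}. Minimal: {H, L}⁺ = {H, L}; {C, L}⁺ = {C, F, K, L, Q}; {C, H}⁺ = {C, H} — none reach the full schema.
{F, H, L}⁺: FL→CKQ adds C, K, Q → {C, F, H, K, L, Q}. Minimal: {H, L}⁺ = {H, L}; {F, L}⁺ = {C, F, K, L, Q}; {F, H}⁺ = {F, H} — none reach the full schema.
{C, H, K, Q}⁺: KQ→L adds L; CL→FKQ adds F → {C, F, H, K, L, Q}. Minimal: {H, K, Q}⁺ = {H, K, L, Q}; {C, K, Q}⁺ = {C, F, K, L, Q}; {C, H, Q}⁺ = {C, H, Q}; … — none reach the full schema.
{F, H, K, Q}⁺: KQ→L adds L; FL→CKQ adds C → {C, F, H, K, L, Q}. Minimal: {H, K, Q}⁺ = {H, K, L, Q}; {F, K, Q}⁺ = {C, F, K, L, Q}; {F, H, Q}⁺ = {F, H, Q}; … — none reach the full schema.
Any other superkey contains one of these as a subset, so there are no further candidate keys.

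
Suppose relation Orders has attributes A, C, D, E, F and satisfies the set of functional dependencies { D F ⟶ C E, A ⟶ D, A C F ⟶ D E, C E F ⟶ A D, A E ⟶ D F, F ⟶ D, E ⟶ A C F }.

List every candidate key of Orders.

{E}⁺: E→ACF adds A, C, F; A→D adds D → {A, C, D, E, F}.
{F}⁺: F→D adds D; DF→CE adds C, E; CEF→AD adds A → {A, C, D, E, F}.

E; F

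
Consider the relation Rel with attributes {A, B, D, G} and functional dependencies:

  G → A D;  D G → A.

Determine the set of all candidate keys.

(B, G)

Attributes B, G never appear on any right-hand side, so every candidate key must contain {B, G}.
{B, G}⁺ = {A, B, D, G}, which is all of the schema, so {B, G} is the only candidate key.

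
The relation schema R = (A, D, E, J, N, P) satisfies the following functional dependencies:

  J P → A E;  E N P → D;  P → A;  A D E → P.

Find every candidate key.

{J, N, P}⁺: JP→AE adds A, E; ENP→D adds D → {A, D, E, J, N, P}.
{A, D, E, J, N}⁺: ADE→P adds P → {A, D, E, J, N, P}.

(J, N, P), (A, D, E, J, N)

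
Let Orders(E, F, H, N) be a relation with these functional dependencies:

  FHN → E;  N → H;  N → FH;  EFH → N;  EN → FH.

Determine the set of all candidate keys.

{N}, {E, F, H}

{N}⁺: N→H adds H; N→FH adds F; FHN→E adds E → {E, F, H, N}.
{E, F, H}⁺: EFH→N adds N → {E, F, H, N}.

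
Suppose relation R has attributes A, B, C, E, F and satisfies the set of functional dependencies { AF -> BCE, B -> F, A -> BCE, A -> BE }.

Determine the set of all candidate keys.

Attribute A never appears on the right-hand side of any dependency, so A must belong to every candidate key.
{A}⁺ = {A, B, C, E, F}, which is all of the schema, so {A} is the only candidate key.

{A}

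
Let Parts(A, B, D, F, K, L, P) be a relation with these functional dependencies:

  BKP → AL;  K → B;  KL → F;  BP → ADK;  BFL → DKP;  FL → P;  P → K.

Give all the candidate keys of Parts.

{P}, {F, L}, {K, L}

{P}⁺: P→K adds K; K→B adds B; BP→ADK adds A, D; BKP→AL adds L; KL→F adds F → {A, B, D, F, K, L, P}.
{F, L}⁺: FL→P adds P; P→K adds K; K→B adds B; BP→ADK adds A, D → {A, B, D, F, K, L, P}.
{K, L}⁺: K→B adds B; KL→F adds F; BFL→DKP adds D, P; BKP→AL adds A → {A, B, D, F, K, L, P}.
Any other superkey contains one of these as a subset, so there are no further candidate keys.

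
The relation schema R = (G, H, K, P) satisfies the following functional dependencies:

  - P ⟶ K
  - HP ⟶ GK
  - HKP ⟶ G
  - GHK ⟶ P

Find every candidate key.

{H, P}; {G, H, K}

Attribute H never appears on the right-hand side of any dependency, so H must belong to every candidate key.
{H}⁺ = {H}, which is not all of the schema, so we must add further attributes.
{H, P}⁺: P→K adds K; HP→GK adds G → {G, H, K, P}.
{G, H, K}⁺: GHK→P adds P → {G, H, K, P}.
Any other superkey contains one of these as a subset, so there are no further candidate keys.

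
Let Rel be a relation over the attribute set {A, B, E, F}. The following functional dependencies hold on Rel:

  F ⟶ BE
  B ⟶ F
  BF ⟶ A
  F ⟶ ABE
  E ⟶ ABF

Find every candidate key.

(B), (E), (F)

{B}⁺: B→F adds F; BF→A adds A; F→ABE adds E → {A, B, E, F}.
{E}⁺: E→ABF adds A, B, F → {A, B, E, F}.
{F}⁺: F→BE adds B, E; BF→A adds A → {A, B, E, F}.
Any other superkey contains one of these as a subset, so there are no further candidate keys.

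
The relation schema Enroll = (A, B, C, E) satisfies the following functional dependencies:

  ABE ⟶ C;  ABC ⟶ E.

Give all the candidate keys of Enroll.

Attributes A, B never appear on any right-hand side, so every candidate key must contain {A, B}.
{A, B}⁺ = {A, B}, which is not all of the schema, so we must add further attributes.
{A, B, C}⁺: ABC→E adds E → {A, B, C, E}.
{A, B, E}⁺: ABE→C adds C → {A, B, C, E}.
Any other superkey contains one of these as a subset, so there are no further candidate keys.

{A, B, C}; {A, B, E}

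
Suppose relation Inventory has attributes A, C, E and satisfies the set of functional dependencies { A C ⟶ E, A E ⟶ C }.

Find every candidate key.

Attribute A never appears on the right-hand side of any dependency, so A must belong to every candidate key.
{A}⁺ = {A}, which is not all of the schema, so we must add further attributes.
{A, C}⁺: AC→E adds E → {A, C, E}.
{A, E}⁺: AE→C adds C → {A, C, E}.

(A, C); (A, E)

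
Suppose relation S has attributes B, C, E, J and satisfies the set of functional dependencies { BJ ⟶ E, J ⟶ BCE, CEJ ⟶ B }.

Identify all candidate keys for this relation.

Attribute J never appears on the right-hand side of any dependency, so J must belong to every candidate key.
{J}⁺ = {B, C, E, J}, which is all of the schema, so {J} is the only candidate key.

(J)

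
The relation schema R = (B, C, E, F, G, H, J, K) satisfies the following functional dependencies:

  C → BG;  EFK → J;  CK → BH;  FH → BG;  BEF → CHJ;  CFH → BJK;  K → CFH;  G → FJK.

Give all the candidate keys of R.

{C, E}, {E, G}, {E, K}, {B, E, F}, {E, F, H}

Attribute E never appears on the right-hand side of any dependency, so E must belong to every candidate key.
{E}⁺ = {E}, which is not all of the schema, so we must add further attributes.
{C, E}⁺: C→BG adds B, G; G→FJK adds F, J, K; CK→BH adds H → {B, C, E, F, G, H, J, K}.
{E, G}⁺: G→FJK adds F, J, K; K→CFH adds C, H; C→BG adds B → {B, C, E, F, G, H, J, K}.
{E, K}⁺: K→CFH adds C, F, H; C→BG adds B, G; EFK→J adds J → {B, C, E, F, G, H, J, K}.
{B, E, F}⁺: BEF→CHJ adds C, H, J; CFH→BJK adds K; C→BG adds G → {B, C, E, F, G, H, J, K}.
{E, F, H}⁺: FH→BG adds B, G; BEF→CHJ adds C, J; CFH→BJK adds K → {B, C, E, F, G, H, J, K}.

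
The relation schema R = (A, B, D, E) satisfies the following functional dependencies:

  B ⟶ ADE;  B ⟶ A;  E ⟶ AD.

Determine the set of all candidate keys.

{B}

Attribute B never appears on the right-hand side of any dependency, so B must belong to every candidate key.
{B}⁺ = {A, B, D, E}, which is all of the schema, so {B} is the only candidate key.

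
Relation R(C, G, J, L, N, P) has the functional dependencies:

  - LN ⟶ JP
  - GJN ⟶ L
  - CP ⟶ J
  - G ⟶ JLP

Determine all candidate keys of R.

(C, G, N)

Attributes C, G, N never appear on any right-hand side, so every candidate key must contain {C, G, N}.
{C, G, N}⁺ = {C, G, J, L, N, P}, which is all of the schema, so {C, G, N} is the only candidate key.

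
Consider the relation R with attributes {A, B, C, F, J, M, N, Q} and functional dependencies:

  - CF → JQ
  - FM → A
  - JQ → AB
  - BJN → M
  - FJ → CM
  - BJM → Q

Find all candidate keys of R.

Attributes F, N never appear on any right-hand side, so every candidate key must contain {F, N}.
{F, N}⁺ = {F, N}, which is not all of the schema, so we must add further attributes.
{C, F, N}⁺: CF→JQ adds J, Q; JQ→AB adds A, B; BJN→M adds M → {A, B, C, F, J, M, N, Q}. Minimal: {F, N}⁺ = {F, N}; {C, N}⁺ = {C, N}; {C, F}⁺ = {A, B, C, F, J, M, Q} — none reach the full schema.
{F, J, N}⁺: FJ→CM adds C, M; CF→JQ adds Q; FM→A adds A; JQ→AB adds B → {A, B, C, F, J, M, N, Q}. Minimal: {J, N}⁺ = {J, N}; {F, N}⁺ = {F, N}; {F, J}⁺ = {A, B, C, F, J, M, Q} — none reach the full schema.
Any other superkey contains one of these as a subset, so there are no further candidate keys.

(C, F, N), (F, J, N)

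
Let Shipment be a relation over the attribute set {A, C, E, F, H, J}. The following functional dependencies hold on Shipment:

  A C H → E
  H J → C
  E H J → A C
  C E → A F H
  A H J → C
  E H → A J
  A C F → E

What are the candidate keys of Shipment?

{C, E}⁺: CE→AFH adds A, F, H; EH→AJ adds J → {A, C, E, F, H, J}.
{E, H}⁺: EH→AJ adds A, J; HJ→C adds C; CE→AFH adds F → {A, C, E, F, H, J}.
{A, C, F}⁺: ACF→E adds E; CE→AFH adds H; EH→AJ adds J → {A, C, E, F, H, J}.
{A, C, H}⁺: ACH→E adds E; CE→AFH adds F; EH→AJ adds J → {A, C, E, F, H, J}.
{A, H, J}⁺: HJ→C adds C; ACH→E adds E; CE→AFH adds F → {A, C, E, F, H, J}.

CE; EH; ACF; ACH; AHJ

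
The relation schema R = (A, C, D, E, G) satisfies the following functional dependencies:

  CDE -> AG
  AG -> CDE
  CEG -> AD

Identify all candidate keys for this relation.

{A, G}⁺: AG→CDE adds C, D, E → {A, C, D, E, G}. Minimal: {G}⁺ = {G}; {A}⁺ = {A} — none reach the full schema.
{C, D, E}⁺: CDE→AG adds A, G → {A, C, D, E, G}. Minimal: {D, E}⁺ = {D, E}; {C, E}⁺ = {C, E}; {C, D}⁺ = {C, D} — none reach the full schema.
{C, E, G}⁺: CEG→AD adds A, D → {A, C, D, E, G}. Minimal: {E, G}⁺ = {E, G}; {C, G}⁺ = {C, G}; {C, E}⁺ = {C, E} — none reach the full schema.

{A, G}, {C, D, E}, {C, E, G}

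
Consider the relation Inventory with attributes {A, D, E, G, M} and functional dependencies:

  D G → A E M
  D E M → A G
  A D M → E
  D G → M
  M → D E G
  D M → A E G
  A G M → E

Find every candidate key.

{M}, {D, G}

{M}⁺: M→DEG adds D, E, G; DM→AEG adds A → {A, D, E, G, M}.
{D, G}⁺: DG→AEM adds A, E, M → {A, D, E, G, M}. Minimal: {G}⁺ = {G}; {D}⁺ = {D} — none reach the full schema.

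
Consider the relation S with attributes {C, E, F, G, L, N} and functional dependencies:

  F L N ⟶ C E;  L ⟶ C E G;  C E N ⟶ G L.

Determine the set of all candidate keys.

FLN; CEFN

Attributes F, N never appear on any right-hand side, so every candidate key must contain {F, N}.
{F, N}⁺ = {F, N}, which is not all of the schema, so we must add further attributes.
{F, L, N}⁺: FLN→CE adds C, E; L→CEG adds G → {C, E, F, G, L, N}.
{C, E, F, N}⁺: CEN→GL adds G, L → {C, E, F, G, L, N}.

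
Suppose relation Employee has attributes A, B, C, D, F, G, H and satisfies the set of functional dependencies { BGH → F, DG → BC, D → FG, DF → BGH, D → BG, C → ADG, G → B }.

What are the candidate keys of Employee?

{C}⁺: C→ADG adds A, D, G; G→B adds B; D→FG adds F; DF→BGH adds H → {A, B, C, D, F, G, H}.
{D}⁺: D→FG adds F, G; DF→BGH adds B, H; DG→BC adds C; C→ADG adds A → {A, B, C, D, F, G, H}.

{C}, {D}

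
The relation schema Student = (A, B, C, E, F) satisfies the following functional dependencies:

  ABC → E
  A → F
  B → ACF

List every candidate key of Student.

Attribute B never appears on the right-hand side of any dependency, so B must belong to every candidate key.
{B}⁺ = {A, B, C, E, F}, which is all of the schema, so {B} is the only candidate key.

(B)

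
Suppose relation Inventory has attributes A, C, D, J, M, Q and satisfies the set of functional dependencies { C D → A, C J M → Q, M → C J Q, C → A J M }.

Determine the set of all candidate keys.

{C, D}; {D, M}

{C, D}⁺: CD→A adds A; C→AJM adds J, M; CJM→Q adds Q → {A, C, D, J, M, Q}. Minimal: {D}⁺ = {D}; {C}⁺ = {A, C, J, M, Q} — none reach the full schema.
{D, M}⁺: M→CJQ adds C, J, Q; C→AJM adds A → {A, C, D, J, M, Q}. Minimal: {M}⁺ = {A, C, J, M, Q}; {D}⁺ = {D} — none reach the full schema.
Any other superkey contains one of these as a subset, so there are no further candidate keys.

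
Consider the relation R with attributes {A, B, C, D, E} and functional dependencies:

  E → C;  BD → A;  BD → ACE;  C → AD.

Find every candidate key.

Attribute B never appears on the right-hand side of any dependency, so B must belong to every candidate key.
{B}⁺ = {B}, which is not all of the schema, so we must add further attributes.
{B, C}⁺: C→AD adds A, D; BD→ACE adds E → {A, B, C, D, E}.
{B, D}⁺: BD→A adds A; BD→ACE adds C, E → {A, B, C, D, E}.
{B, E}⁺: E→C adds C; C→AD adds A, D → {A, B, C, D, E}.

(B, C), (B, D), (B, E)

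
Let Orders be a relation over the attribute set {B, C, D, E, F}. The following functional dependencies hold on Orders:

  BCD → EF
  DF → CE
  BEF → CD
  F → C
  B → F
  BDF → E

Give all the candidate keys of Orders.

Attribute B never appears on the right-hand side of any dependency, so B must belong to every candidate key.
{B}⁺ = {B, C, F}, which is not all of the schema, so we must add further attributes.
{B, D}⁺: B→F adds F; BDF→E adds E; DF→CE adds C → {B, C, D, E, F}. Minimal: {D}⁺ = {D}; {B}⁺ = {B, C, F} — none reach the full schema.
{B, E}⁺: B→F adds F; BEF→CD adds C, D → {B, C, D, E, F}. Minimal: {E}⁺ = {E}; {B}⁺ = {B, C, F} — none reach the full schema.
Any other superkey contains one of these as a subset, so there are no further candidate keys.

(B, D), (B, E)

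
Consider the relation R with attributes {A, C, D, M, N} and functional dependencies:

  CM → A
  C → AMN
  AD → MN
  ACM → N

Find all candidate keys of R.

{C, D}

Attributes C, D never appear on any right-hand side, so every candidate key must contain {C, D}.
{C, D}⁺ = {A, C, D, M, N}, which is all of the schema, so {C, D} is the only candidate key.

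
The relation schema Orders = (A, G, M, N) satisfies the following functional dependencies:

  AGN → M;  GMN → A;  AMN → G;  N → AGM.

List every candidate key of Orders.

Attribute N never appears on the right-hand side of any dependency, so N must belong to every candidate key.
{N}⁺ = {A, G, M, N}, which is all of the schema, so {N} is the only candidate key.

N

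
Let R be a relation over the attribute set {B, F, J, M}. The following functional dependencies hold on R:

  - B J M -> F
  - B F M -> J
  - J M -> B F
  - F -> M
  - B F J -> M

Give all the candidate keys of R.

{B, F}⁺: F→M adds M; BFM→J adds J → {B, F, J, M}. Minimal: {F}⁺ = {F, M}; {B}⁺ = {B} — none reach the full schema.
{F, J}⁺: F→M adds M; JM→BF adds B → {B, F, J, M}. Minimal: {J}⁺ = {J}; {F}⁺ = {F, M} — none reach the full schema.
{J, M}⁺: JM→BF adds B, F → {B, F, J, M}. Minimal: {M}⁺ = {M}; {J}⁺ = {J} — none reach the full schema.

{B, F}, {F, J}, {J, M}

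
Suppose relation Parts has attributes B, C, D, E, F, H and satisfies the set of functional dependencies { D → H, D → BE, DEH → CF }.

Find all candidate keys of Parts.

(D)

Attribute D never appears on the right-hand side of any dependency, so D must belong to every candidate key.
{D}⁺ = {B, C, D, E, F, H}, which is all of the schema, so {D} is the only candidate key.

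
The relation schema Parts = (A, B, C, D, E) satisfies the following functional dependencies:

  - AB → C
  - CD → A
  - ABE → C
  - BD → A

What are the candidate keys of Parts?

Attributes B, D, E never appear on any right-hand side, so every candidate key must contain {B, D, E}.
{B, D, E}⁺ = {A, B, C, D, E}, which is all of the schema, so {B, D, E} is the only candidate key.

{B, D, E}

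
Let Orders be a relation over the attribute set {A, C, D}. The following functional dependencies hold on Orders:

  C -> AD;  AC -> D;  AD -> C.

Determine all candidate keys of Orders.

{C}⁺: C→AD adds A, D → {A, C, D}.
{A, D}⁺: AD→C adds C → {A, C, D}. Minimal: {D}⁺ = {D}; {A}⁺ = {A} — none reach the full schema.
Any other superkey contains one of these as a subset, so there are no further candidate keys.

C, AD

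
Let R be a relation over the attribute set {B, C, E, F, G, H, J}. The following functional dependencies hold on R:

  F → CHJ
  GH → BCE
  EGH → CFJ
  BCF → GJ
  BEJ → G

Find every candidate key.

{B, F}⁺: F→CHJ adds C, H, J; BCF→GJ adds G; GH→BCE adds E → {B, C, E, F, G, H, J}. Minimal: {F}⁺ = {C, F, H, J}; {B}⁺ = {B} — none reach the full schema.
{F, G}⁺: F→CHJ adds C, H, J; GH→BCE adds B, E → {B, C, E, F, G, H, J}. Minimal: {G}⁺ = {G}; {F}⁺ = {C, F, H, J} — none reach the full schema.
{G, H}⁺: GH→BCE adds B, C, E; EGH→CFJ adds F, J → {B, C, E, F, G, H, J}. Minimal: {H}⁺ = {H}; {G}⁺ = {G} — none reach the full schema.
{B, E, H, J}⁺: BEJ→G adds G; GH→BCE adds C; EGH→CFJ adds F → {B, C, E, F, G, H, J}. Minimal: {E, H, J}⁺ = {E, H, J}; {B, H, J}⁺ = {B, H, J}; {B, E, J}⁺ = {B, E, G, J}; … — none reach the full schema.

{B, F}, {F, G}, {G, H}, {B, E, H, J}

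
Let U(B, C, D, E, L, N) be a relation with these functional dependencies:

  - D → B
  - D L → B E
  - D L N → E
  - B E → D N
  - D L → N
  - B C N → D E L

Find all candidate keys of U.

Attribute C never appears on the right-hand side of any dependency, so C must belong to every candidate key.
{C}⁺ = {C}, which is not all of the schema, so we must add further attributes.
{B, C, E}⁺: BE→DN adds D, N; BCN→DEL adds L → {B, C, D, E, L, N}. Minimal: {C, E}⁺ = {C, E}; {B, E}⁺ = {B, D, E, N}; {B, C}⁺ = {B, C} — none reach the full schema.
{B, C, N}⁺: BCN→DEL adds D, E, L → {B, C, D, E, L, N}. Minimal: {C, N}⁺ = {C, N}; {B, N}⁺ = {B, N}; {B, C}⁺ = {B, C} — none reach the full schema.
{C, D, E}⁺: D→B adds B; BE→DN adds N; BCN→DEL adds L → {B, C, D, E, L, N}. Minimal: {D, E}⁺ = {B, D, E, N}; {C, E}⁺ = {C, E}; {C, D}⁺ = {B, C, D} — none reach the full schema.
{C, D, L}⁺: D→B adds B; DL→BE adds E; BE→DN adds N → {B, C, D, E, L, N}. Minimal: {D, L}⁺ = {B, D, E, L, N}; {C, L}⁺ = {C, L}; {C, D}⁺ = {B, C, D} — none reach the full schema.
{C, D, N}⁺: D→B adds B; BCN→DEL adds E, L → {B, C, D, E, L, N}. Minimal: {D, N}⁺ = {B, D, N}; {C, N}⁺ = {C, N}; {C, D}⁺ = {B, C, D} — none reach the full schema.

(B, C, E); (B, C, N); (C, D, E); (C, D, L); (C, D, N)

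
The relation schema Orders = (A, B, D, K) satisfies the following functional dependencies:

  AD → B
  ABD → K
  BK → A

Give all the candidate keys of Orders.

{A, D}, {B, D, K}

{A, D}⁺: AD→B adds B; ABD→K adds K → {A, B, D, K}. Minimal: {D}⁺ = {D}; {A}⁺ = {A} — none reach the full schema.
{B, D, K}⁺: BK→A adds A → {A, B, D, K}. Minimal: {D, K}⁺ = {D, K}; {B, K}⁺ = {A, B, K}; {B, D}⁺ = {B, D} — none reach the full schema.
Any other superkey contains one of these as a subset, so there are no further candidate keys.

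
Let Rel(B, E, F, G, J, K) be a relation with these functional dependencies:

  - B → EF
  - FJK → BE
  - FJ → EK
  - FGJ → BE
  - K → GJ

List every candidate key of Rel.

(B, J); (B, K); (F, J); (F, K)

{B, J}⁺: B→EF adds E, F; FJ→EK adds K; K→GJ adds G → {B, E, F, G, J, K}.
{B, K}⁺: B→EF adds E, F; K→GJ adds G, J → {B, E, F, G, J, K}.
{F, J}⁺: FJ→EK adds E, K; K→GJ adds G; FJK→BE adds B → {B, E, F, G, J, K}.
{F, K}⁺: K→GJ adds G, J; FJK→BE adds B, E → {B, E, F, G, J, K}.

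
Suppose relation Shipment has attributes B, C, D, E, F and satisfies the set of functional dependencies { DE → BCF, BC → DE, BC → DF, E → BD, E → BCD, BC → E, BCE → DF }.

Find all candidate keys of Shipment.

E, BC

{E}⁺: E→BD adds B, D; E→BCD adds C; BCE→DF adds F → {B, C, D, E, F}.
{B, C}⁺: BC→DE adds D, E; BC→DF adds F → {B, C, D, E, F}. Minimal: {C}⁺ = {C}; {B}⁺ = {B} — none reach the full schema.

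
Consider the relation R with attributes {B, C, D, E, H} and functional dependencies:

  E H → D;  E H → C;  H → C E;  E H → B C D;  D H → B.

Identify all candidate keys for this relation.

Attribute H never appears on the right-hand side of any dependency, so H must belong to every candidate key.
{H}⁺ = {B, C, D, E, H}, which is all of the schema, so {H} is the only candidate key.

(H)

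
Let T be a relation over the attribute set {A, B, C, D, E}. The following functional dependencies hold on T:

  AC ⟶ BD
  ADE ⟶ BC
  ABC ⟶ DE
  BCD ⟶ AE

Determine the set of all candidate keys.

{A, C}⁺: AC→BD adds B, D; ABC→DE adds E → {A, B, C, D, E}. Minimal: {C}⁺ = {C}; {A}⁺ = {A} — none reach the full schema.
{A, D, E}⁺: ADE→BC adds B, C → {A, B, C, D, E}. Minimal: {D, E}⁺ = {D, E}; {A, E}⁺ = {A, E}; {A, D}⁺ = {A, D} — none reach the full schema.
{B, C, D}⁺: BCD→AE adds A, E → {A, B, C, D, E}. Minimal: {C, D}⁺ = {C, D}; {B, D}⁺ = {B, D}; {B, C}⁺ = {B, C} — none reach the full schema.
Any other superkey contains one of these as a subset, so there are no further candidate keys.

AC, ADE, BCD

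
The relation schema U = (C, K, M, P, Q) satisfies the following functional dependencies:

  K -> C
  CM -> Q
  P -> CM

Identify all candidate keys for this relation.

(K, P)

Attributes K, P never appear on any right-hand side, so every candidate key must contain {K, P}.
{K, P}⁺ = {C, K, M, P, Q}, which is all of the schema, so {K, P} is the only candidate key.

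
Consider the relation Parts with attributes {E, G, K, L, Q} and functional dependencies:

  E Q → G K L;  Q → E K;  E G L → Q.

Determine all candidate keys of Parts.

Q, EGL

{Q}⁺: Q→EK adds E, K; EQ→GKL adds G, L → {E, G, K, L, Q}.
{E, G, L}⁺: EGL→Q adds Q; EQ→GKL adds K → {E, G, K, L, Q}.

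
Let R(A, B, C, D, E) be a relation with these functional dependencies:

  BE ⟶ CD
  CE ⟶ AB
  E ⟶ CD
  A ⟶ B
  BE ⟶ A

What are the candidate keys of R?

E

Attribute E never appears on the right-hand side of any dependency, so E must belong to every candidate key.
{E}⁺ = {A, B, C, D, E}, which is all of the schema, so {E} is the only candidate key.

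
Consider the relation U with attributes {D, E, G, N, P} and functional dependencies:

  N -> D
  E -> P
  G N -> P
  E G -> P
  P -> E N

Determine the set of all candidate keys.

Attribute G never appears on the right-hand side of any dependency, so G must belong to every candidate key.
{G}⁺ = {G}, which is not all of the schema, so we must add further attributes.
{E, G}⁺: E→P adds P; P→EN adds N; N→D adds D → {D, E, G, N, P}. Minimal: {G}⁺ = {G}; {E}⁺ = {D, E, N, P} — none reach the full schema.
{G, N}⁺: N→D adds D; GN→P adds P; P→EN adds E → {D, E, G, N, P}. Minimal: {N}⁺ = {D, N}; {G}⁺ = {G} — none reach the full schema.
{G, P}⁺: P→EN adds E, N; N→D adds D → {D, E, G, N, P}. Minimal: {P}⁺ = {D, E, N, P}; {G}⁺ = {G} — none reach the full schema.
Any other superkey contains one of these as a subset, so there are no further candidate keys.

{E, G}; {G, N}; {G, P}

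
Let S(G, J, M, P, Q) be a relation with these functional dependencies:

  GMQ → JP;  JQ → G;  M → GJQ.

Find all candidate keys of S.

(M)

{M}⁺: M→GJQ adds G, J, Q; GMQ→JP adds P → {G, J, M, P, Q}.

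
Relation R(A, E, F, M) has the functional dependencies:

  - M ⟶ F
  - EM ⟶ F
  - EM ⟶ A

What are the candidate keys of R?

Attributes E, M never appear on any right-hand side, so every candidate key must contain {E, M}.
{E, M}⁺ = {A, E, F, M}, which is all of the schema, so {E, M} is the only candidate key.

(E, M)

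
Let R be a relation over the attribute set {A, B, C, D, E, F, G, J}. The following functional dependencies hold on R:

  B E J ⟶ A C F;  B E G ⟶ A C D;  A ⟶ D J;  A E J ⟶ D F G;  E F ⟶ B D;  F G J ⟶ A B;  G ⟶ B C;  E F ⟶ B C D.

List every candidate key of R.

{A, E}; {E, G}; {B, E, J}; {E, F, J}

{A, E}⁺: A→DJ adds D, J; AEJ→DFG adds F, G; EF→BD adds B; G→BC adds C → {A, B, C, D, E, F, G, J}. Minimal: {E}⁺ = {E}; {A}⁺ = {A, D, J} — none reach the full schema.
{E, G}⁺: G→BC adds B, C; BEG→ACD adds A, D; A→DJ adds J; AEJ→DFG adds F → {A, B, C, D, E, F, G, J}. Minimal: {G}⁺ = {B, C, G}; {E}⁺ = {E} — none reach the full schema.
{B, E, J}⁺: BEJ→ACF adds A, C, F; A→DJ adds D; AEJ→DFG adds G → {A, B, C, D, E, F, G, J}. Minimal: {E, J}⁺ = {E, J}; {B, J}⁺ = {B, J}; {B, E}⁺ = {B, E} — none reach the full schema.
{E, F, J}⁺: EF→BD adds B, D; EF→BCD adds C; BEJ→ACF adds A; AEJ→DFG adds G → {A, B, C, D, E, F, G, J}. Minimal: {F, J}⁺ = {F, J}; {E, J}⁺ = {E, J}; {E, F}⁺ = {B, C, D, E, F} — none reach the full schema.
Any other superkey contains one of these as a subset, so there are no further candidate keys.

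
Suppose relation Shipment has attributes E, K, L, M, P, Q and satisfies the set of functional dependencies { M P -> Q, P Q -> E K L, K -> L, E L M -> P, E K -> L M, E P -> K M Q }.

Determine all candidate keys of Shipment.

{E, K}⁺: K→L adds L; EK→LM adds M; ELM→P adds P; EP→KMQ adds Q → {E, K, L, M, P, Q}.
{E, P}⁺: EP→KMQ adds K, M, Q; PQ→EKL adds L → {E, K, L, M, P, Q}.
{M, P}⁺: MP→Q adds Q; PQ→EKL adds E, K, L → {E, K, L, M, P, Q}.
{P, Q}⁺: PQ→EKL adds E, K, L; EK→LM adds M → {E, K, L, M, P, Q}.
{E, L, M}⁺: ELM→P adds P; EP→KMQ adds K, Q → {E, K, L, M, P, Q}.
Any other superkey contains one of these as a subset, so there are no further candidate keys.

{E, K}; {E, P}; {M, P}; {P, Q}; {E, L, M}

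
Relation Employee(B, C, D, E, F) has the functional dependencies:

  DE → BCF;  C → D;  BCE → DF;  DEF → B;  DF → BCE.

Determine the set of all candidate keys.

{C, E}, {C, F}, {D, E}, {D, F}

{C, E}⁺: C→D adds D; DE→BCF adds B, F → {B, C, D, E, F}. Minimal: {E}⁺ = {E}; {C}⁺ = {C, D} — none reach the full schema.
{C, F}⁺: C→D adds D; DF→BCE adds B, E → {B, C, D, E, F}. Minimal: {F}⁺ = {F}; {C}⁺ = {C, D} — none reach the full schema.
{D, E}⁺: DE→BCF adds B, C, F → {B, C, D, E, F}. Minimal: {E}⁺ = {E}; {D}⁺ = {D} — none reach the full schema.
{D, F}⁺: DF→BCE adds B, C, E → {B, C, D, E, F}. Minimal: {F}⁺ = {F}; {D}⁺ = {D} — none reach the full schema.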